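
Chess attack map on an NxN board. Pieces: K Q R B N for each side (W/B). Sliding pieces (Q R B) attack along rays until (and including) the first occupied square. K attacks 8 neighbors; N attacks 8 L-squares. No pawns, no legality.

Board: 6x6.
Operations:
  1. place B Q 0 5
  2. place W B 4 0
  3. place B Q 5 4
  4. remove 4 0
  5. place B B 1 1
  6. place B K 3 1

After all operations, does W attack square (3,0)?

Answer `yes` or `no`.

Answer: no

Derivation:
Op 1: place BQ@(0,5)
Op 2: place WB@(4,0)
Op 3: place BQ@(5,4)
Op 4: remove (4,0)
Op 5: place BB@(1,1)
Op 6: place BK@(3,1)
Per-piece attacks for W:
W attacks (3,0): no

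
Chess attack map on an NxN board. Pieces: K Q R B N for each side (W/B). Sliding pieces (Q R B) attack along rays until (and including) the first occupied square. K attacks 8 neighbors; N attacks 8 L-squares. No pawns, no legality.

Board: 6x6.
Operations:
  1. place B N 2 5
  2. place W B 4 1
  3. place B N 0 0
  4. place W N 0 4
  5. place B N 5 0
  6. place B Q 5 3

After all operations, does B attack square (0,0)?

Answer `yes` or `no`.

Op 1: place BN@(2,5)
Op 2: place WB@(4,1)
Op 3: place BN@(0,0)
Op 4: place WN@(0,4)
Op 5: place BN@(5,0)
Op 6: place BQ@(5,3)
Per-piece attacks for B:
  BN@(0,0): attacks (1,2) (2,1)
  BN@(2,5): attacks (3,3) (4,4) (1,3) (0,4)
  BN@(5,0): attacks (4,2) (3,1)
  BQ@(5,3): attacks (5,4) (5,5) (5,2) (5,1) (5,0) (4,3) (3,3) (2,3) (1,3) (0,3) (4,4) (3,5) (4,2) (3,1) (2,0) [ray(0,-1) blocked at (5,0)]
B attacks (0,0): no

Answer: no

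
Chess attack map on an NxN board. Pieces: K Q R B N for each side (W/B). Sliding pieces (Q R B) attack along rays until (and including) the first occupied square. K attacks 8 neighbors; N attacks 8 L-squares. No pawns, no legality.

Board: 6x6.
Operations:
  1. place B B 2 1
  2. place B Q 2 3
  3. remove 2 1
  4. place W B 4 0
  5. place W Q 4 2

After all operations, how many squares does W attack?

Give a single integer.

Op 1: place BB@(2,1)
Op 2: place BQ@(2,3)
Op 3: remove (2,1)
Op 4: place WB@(4,0)
Op 5: place WQ@(4,2)
Per-piece attacks for W:
  WB@(4,0): attacks (5,1) (3,1) (2,2) (1,3) (0,4)
  WQ@(4,2): attacks (4,3) (4,4) (4,5) (4,1) (4,0) (5,2) (3,2) (2,2) (1,2) (0,2) (5,3) (5,1) (3,3) (2,4) (1,5) (3,1) (2,0) [ray(0,-1) blocked at (4,0)]
Union (19 distinct): (0,2) (0,4) (1,2) (1,3) (1,5) (2,0) (2,2) (2,4) (3,1) (3,2) (3,3) (4,0) (4,1) (4,3) (4,4) (4,5) (5,1) (5,2) (5,3)

Answer: 19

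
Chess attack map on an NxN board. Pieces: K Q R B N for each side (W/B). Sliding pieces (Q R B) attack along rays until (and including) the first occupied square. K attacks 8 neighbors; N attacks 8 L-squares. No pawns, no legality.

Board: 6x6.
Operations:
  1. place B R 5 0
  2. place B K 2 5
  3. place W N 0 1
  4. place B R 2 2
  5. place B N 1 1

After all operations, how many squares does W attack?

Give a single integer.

Op 1: place BR@(5,0)
Op 2: place BK@(2,5)
Op 3: place WN@(0,1)
Op 4: place BR@(2,2)
Op 5: place BN@(1,1)
Per-piece attacks for W:
  WN@(0,1): attacks (1,3) (2,2) (2,0)
Union (3 distinct): (1,3) (2,0) (2,2)

Answer: 3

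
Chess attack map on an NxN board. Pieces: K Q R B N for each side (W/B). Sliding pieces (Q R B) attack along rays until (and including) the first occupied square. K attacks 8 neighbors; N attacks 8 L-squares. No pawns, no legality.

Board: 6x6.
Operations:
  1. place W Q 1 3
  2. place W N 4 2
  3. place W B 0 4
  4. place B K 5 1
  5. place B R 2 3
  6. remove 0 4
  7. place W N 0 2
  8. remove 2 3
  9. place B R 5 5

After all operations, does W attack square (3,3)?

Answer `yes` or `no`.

Answer: yes

Derivation:
Op 1: place WQ@(1,3)
Op 2: place WN@(4,2)
Op 3: place WB@(0,4)
Op 4: place BK@(5,1)
Op 5: place BR@(2,3)
Op 6: remove (0,4)
Op 7: place WN@(0,2)
Op 8: remove (2,3)
Op 9: place BR@(5,5)
Per-piece attacks for W:
  WN@(0,2): attacks (1,4) (2,3) (1,0) (2,1)
  WQ@(1,3): attacks (1,4) (1,5) (1,2) (1,1) (1,0) (2,3) (3,3) (4,3) (5,3) (0,3) (2,4) (3,5) (2,2) (3,1) (4,0) (0,4) (0,2) [ray(-1,-1) blocked at (0,2)]
  WN@(4,2): attacks (5,4) (3,4) (2,3) (5,0) (3,0) (2,1)
W attacks (3,3): yes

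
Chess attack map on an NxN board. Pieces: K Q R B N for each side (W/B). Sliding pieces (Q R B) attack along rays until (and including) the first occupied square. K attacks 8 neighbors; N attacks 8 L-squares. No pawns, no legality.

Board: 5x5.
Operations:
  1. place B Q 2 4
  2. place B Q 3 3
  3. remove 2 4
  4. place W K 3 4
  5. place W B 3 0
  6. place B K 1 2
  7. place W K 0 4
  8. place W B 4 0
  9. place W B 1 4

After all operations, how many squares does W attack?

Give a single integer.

Answer: 15

Derivation:
Op 1: place BQ@(2,4)
Op 2: place BQ@(3,3)
Op 3: remove (2,4)
Op 4: place WK@(3,4)
Op 5: place WB@(3,0)
Op 6: place BK@(1,2)
Op 7: place WK@(0,4)
Op 8: place WB@(4,0)
Op 9: place WB@(1,4)
Per-piece attacks for W:
  WK@(0,4): attacks (0,3) (1,4) (1,3)
  WB@(1,4): attacks (2,3) (3,2) (4,1) (0,3)
  WB@(3,0): attacks (4,1) (2,1) (1,2) [ray(-1,1) blocked at (1,2)]
  WK@(3,4): attacks (3,3) (4,4) (2,4) (4,3) (2,3)
  WB@(4,0): attacks (3,1) (2,2) (1,3) (0,4) [ray(-1,1) blocked at (0,4)]
Union (15 distinct): (0,3) (0,4) (1,2) (1,3) (1,4) (2,1) (2,2) (2,3) (2,4) (3,1) (3,2) (3,3) (4,1) (4,3) (4,4)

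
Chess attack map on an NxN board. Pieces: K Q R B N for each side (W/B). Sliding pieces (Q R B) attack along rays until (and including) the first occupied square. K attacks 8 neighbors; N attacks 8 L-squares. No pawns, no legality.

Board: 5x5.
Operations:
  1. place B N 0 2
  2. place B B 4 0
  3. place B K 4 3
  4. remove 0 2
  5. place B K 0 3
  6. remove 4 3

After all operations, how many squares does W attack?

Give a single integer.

Op 1: place BN@(0,2)
Op 2: place BB@(4,0)
Op 3: place BK@(4,3)
Op 4: remove (0,2)
Op 5: place BK@(0,3)
Op 6: remove (4,3)
Per-piece attacks for W:
Union (0 distinct): (none)

Answer: 0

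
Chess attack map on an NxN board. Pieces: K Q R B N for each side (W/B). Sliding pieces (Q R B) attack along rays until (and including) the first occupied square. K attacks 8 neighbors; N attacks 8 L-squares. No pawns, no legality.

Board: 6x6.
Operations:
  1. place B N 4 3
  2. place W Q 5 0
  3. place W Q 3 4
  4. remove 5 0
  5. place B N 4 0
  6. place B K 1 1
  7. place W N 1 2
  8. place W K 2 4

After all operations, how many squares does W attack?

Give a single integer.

Answer: 20

Derivation:
Op 1: place BN@(4,3)
Op 2: place WQ@(5,0)
Op 3: place WQ@(3,4)
Op 4: remove (5,0)
Op 5: place BN@(4,0)
Op 6: place BK@(1,1)
Op 7: place WN@(1,2)
Op 8: place WK@(2,4)
Per-piece attacks for W:
  WN@(1,2): attacks (2,4) (3,3) (0,4) (2,0) (3,1) (0,0)
  WK@(2,4): attacks (2,5) (2,3) (3,4) (1,4) (3,5) (3,3) (1,5) (1,3)
  WQ@(3,4): attacks (3,5) (3,3) (3,2) (3,1) (3,0) (4,4) (5,4) (2,4) (4,5) (4,3) (2,5) (2,3) (1,2) [ray(-1,0) blocked at (2,4); ray(1,-1) blocked at (4,3); ray(-1,-1) blocked at (1,2)]
Union (20 distinct): (0,0) (0,4) (1,2) (1,3) (1,4) (1,5) (2,0) (2,3) (2,4) (2,5) (3,0) (3,1) (3,2) (3,3) (3,4) (3,5) (4,3) (4,4) (4,5) (5,4)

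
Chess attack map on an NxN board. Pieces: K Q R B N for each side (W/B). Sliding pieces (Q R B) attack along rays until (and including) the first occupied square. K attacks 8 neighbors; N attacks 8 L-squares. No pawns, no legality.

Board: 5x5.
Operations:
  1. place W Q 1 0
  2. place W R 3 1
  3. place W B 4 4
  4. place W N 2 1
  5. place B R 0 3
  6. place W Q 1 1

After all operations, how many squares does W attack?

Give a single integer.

Answer: 19

Derivation:
Op 1: place WQ@(1,0)
Op 2: place WR@(3,1)
Op 3: place WB@(4,4)
Op 4: place WN@(2,1)
Op 5: place BR@(0,3)
Op 6: place WQ@(1,1)
Per-piece attacks for W:
  WQ@(1,0): attacks (1,1) (2,0) (3,0) (4,0) (0,0) (2,1) (0,1) [ray(0,1) blocked at (1,1); ray(1,1) blocked at (2,1)]
  WQ@(1,1): attacks (1,2) (1,3) (1,4) (1,0) (2,1) (0,1) (2,2) (3,3) (4,4) (2,0) (0,2) (0,0) [ray(0,-1) blocked at (1,0); ray(1,0) blocked at (2,1); ray(1,1) blocked at (4,4)]
  WN@(2,1): attacks (3,3) (4,2) (1,3) (0,2) (4,0) (0,0)
  WR@(3,1): attacks (3,2) (3,3) (3,4) (3,0) (4,1) (2,1) [ray(-1,0) blocked at (2,1)]
  WB@(4,4): attacks (3,3) (2,2) (1,1) [ray(-1,-1) blocked at (1,1)]
Union (19 distinct): (0,0) (0,1) (0,2) (1,0) (1,1) (1,2) (1,3) (1,4) (2,0) (2,1) (2,2) (3,0) (3,2) (3,3) (3,4) (4,0) (4,1) (4,2) (4,4)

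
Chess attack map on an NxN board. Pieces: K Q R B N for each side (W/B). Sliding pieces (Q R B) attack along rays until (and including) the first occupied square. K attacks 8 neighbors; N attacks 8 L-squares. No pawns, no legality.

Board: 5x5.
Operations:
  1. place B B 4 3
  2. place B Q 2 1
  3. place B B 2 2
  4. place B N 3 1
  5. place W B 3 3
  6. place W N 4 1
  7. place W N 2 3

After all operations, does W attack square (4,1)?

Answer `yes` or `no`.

Answer: no

Derivation:
Op 1: place BB@(4,3)
Op 2: place BQ@(2,1)
Op 3: place BB@(2,2)
Op 4: place BN@(3,1)
Op 5: place WB@(3,3)
Op 6: place WN@(4,1)
Op 7: place WN@(2,3)
Per-piece attacks for W:
  WN@(2,3): attacks (4,4) (0,4) (3,1) (4,2) (1,1) (0,2)
  WB@(3,3): attacks (4,4) (4,2) (2,4) (2,2) [ray(-1,-1) blocked at (2,2)]
  WN@(4,1): attacks (3,3) (2,2) (2,0)
W attacks (4,1): no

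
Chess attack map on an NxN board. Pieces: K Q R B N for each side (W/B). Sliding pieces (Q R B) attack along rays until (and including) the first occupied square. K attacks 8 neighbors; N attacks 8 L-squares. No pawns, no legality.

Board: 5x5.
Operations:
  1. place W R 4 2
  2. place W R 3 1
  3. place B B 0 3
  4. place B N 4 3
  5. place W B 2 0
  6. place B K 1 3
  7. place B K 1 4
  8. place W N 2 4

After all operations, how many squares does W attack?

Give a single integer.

Op 1: place WR@(4,2)
Op 2: place WR@(3,1)
Op 3: place BB@(0,3)
Op 4: place BN@(4,3)
Op 5: place WB@(2,0)
Op 6: place BK@(1,3)
Op 7: place BK@(1,4)
Op 8: place WN@(2,4)
Per-piece attacks for W:
  WB@(2,0): attacks (3,1) (1,1) (0,2) [ray(1,1) blocked at (3,1)]
  WN@(2,4): attacks (3,2) (4,3) (1,2) (0,3)
  WR@(3,1): attacks (3,2) (3,3) (3,4) (3,0) (4,1) (2,1) (1,1) (0,1)
  WR@(4,2): attacks (4,3) (4,1) (4,0) (3,2) (2,2) (1,2) (0,2) [ray(0,1) blocked at (4,3)]
Union (15 distinct): (0,1) (0,2) (0,3) (1,1) (1,2) (2,1) (2,2) (3,0) (3,1) (3,2) (3,3) (3,4) (4,0) (4,1) (4,3)

Answer: 15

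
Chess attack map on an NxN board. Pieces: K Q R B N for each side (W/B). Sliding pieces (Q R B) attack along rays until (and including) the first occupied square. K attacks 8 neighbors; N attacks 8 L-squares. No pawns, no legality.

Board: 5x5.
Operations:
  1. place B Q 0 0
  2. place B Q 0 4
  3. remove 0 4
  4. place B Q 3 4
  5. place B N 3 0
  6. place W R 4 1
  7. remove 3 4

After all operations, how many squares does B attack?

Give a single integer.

Answer: 12

Derivation:
Op 1: place BQ@(0,0)
Op 2: place BQ@(0,4)
Op 3: remove (0,4)
Op 4: place BQ@(3,4)
Op 5: place BN@(3,0)
Op 6: place WR@(4,1)
Op 7: remove (3,4)
Per-piece attacks for B:
  BQ@(0,0): attacks (0,1) (0,2) (0,3) (0,4) (1,0) (2,0) (3,0) (1,1) (2,2) (3,3) (4,4) [ray(1,0) blocked at (3,0)]
  BN@(3,0): attacks (4,2) (2,2) (1,1)
Union (12 distinct): (0,1) (0,2) (0,3) (0,4) (1,0) (1,1) (2,0) (2,2) (3,0) (3,3) (4,2) (4,4)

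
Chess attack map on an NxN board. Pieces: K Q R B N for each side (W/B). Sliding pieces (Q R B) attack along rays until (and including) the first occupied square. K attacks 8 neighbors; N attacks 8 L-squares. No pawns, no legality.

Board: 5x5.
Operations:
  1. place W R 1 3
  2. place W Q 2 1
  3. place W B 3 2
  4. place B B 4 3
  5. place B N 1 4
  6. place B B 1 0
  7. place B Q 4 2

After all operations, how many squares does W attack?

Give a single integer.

Answer: 17

Derivation:
Op 1: place WR@(1,3)
Op 2: place WQ@(2,1)
Op 3: place WB@(3,2)
Op 4: place BB@(4,3)
Op 5: place BN@(1,4)
Op 6: place BB@(1,0)
Op 7: place BQ@(4,2)
Per-piece attacks for W:
  WR@(1,3): attacks (1,4) (1,2) (1,1) (1,0) (2,3) (3,3) (4,3) (0,3) [ray(0,1) blocked at (1,4); ray(0,-1) blocked at (1,0); ray(1,0) blocked at (4,3)]
  WQ@(2,1): attacks (2,2) (2,3) (2,4) (2,0) (3,1) (4,1) (1,1) (0,1) (3,2) (3,0) (1,2) (0,3) (1,0) [ray(1,1) blocked at (3,2); ray(-1,-1) blocked at (1,0)]
  WB@(3,2): attacks (4,3) (4,1) (2,3) (1,4) (2,1) [ray(1,1) blocked at (4,3); ray(-1,1) blocked at (1,4); ray(-1,-1) blocked at (2,1)]
Union (17 distinct): (0,1) (0,3) (1,0) (1,1) (1,2) (1,4) (2,0) (2,1) (2,2) (2,3) (2,4) (3,0) (3,1) (3,2) (3,3) (4,1) (4,3)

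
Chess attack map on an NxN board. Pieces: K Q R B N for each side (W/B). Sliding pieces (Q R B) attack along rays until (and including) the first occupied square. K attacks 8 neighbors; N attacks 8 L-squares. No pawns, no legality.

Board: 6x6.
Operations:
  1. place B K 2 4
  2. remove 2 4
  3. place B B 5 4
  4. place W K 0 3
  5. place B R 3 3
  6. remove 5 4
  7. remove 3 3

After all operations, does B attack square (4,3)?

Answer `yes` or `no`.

Answer: no

Derivation:
Op 1: place BK@(2,4)
Op 2: remove (2,4)
Op 3: place BB@(5,4)
Op 4: place WK@(0,3)
Op 5: place BR@(3,3)
Op 6: remove (5,4)
Op 7: remove (3,3)
Per-piece attacks for B:
B attacks (4,3): no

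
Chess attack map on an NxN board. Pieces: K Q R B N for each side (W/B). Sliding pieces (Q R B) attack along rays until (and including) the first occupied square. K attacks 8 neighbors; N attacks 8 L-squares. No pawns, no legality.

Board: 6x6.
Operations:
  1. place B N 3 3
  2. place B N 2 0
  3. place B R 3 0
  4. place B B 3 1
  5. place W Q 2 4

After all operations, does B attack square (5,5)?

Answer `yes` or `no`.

Op 1: place BN@(3,3)
Op 2: place BN@(2,0)
Op 3: place BR@(3,0)
Op 4: place BB@(3,1)
Op 5: place WQ@(2,4)
Per-piece attacks for B:
  BN@(2,0): attacks (3,2) (4,1) (1,2) (0,1)
  BR@(3,0): attacks (3,1) (4,0) (5,0) (2,0) [ray(0,1) blocked at (3,1); ray(-1,0) blocked at (2,0)]
  BB@(3,1): attacks (4,2) (5,3) (4,0) (2,2) (1,3) (0,4) (2,0) [ray(-1,-1) blocked at (2,0)]
  BN@(3,3): attacks (4,5) (5,4) (2,5) (1,4) (4,1) (5,2) (2,1) (1,2)
B attacks (5,5): no

Answer: no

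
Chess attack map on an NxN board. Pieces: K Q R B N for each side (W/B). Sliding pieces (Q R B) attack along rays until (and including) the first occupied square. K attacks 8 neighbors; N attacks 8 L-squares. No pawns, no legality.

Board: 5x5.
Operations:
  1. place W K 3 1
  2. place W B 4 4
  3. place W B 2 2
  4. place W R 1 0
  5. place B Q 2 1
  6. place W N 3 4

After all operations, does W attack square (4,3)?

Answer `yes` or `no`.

Answer: no

Derivation:
Op 1: place WK@(3,1)
Op 2: place WB@(4,4)
Op 3: place WB@(2,2)
Op 4: place WR@(1,0)
Op 5: place BQ@(2,1)
Op 6: place WN@(3,4)
Per-piece attacks for W:
  WR@(1,0): attacks (1,1) (1,2) (1,3) (1,4) (2,0) (3,0) (4,0) (0,0)
  WB@(2,2): attacks (3,3) (4,4) (3,1) (1,3) (0,4) (1,1) (0,0) [ray(1,1) blocked at (4,4); ray(1,-1) blocked at (3,1)]
  WK@(3,1): attacks (3,2) (3,0) (4,1) (2,1) (4,2) (4,0) (2,2) (2,0)
  WN@(3,4): attacks (4,2) (2,2) (1,3)
  WB@(4,4): attacks (3,3) (2,2) [ray(-1,-1) blocked at (2,2)]
W attacks (4,3): no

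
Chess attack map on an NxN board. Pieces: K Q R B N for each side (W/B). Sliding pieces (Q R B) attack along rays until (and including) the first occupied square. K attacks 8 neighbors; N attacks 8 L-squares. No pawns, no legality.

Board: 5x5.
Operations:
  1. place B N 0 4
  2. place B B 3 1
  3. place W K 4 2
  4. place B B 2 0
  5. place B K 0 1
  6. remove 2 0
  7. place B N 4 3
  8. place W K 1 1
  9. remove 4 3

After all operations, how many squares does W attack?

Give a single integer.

Op 1: place BN@(0,4)
Op 2: place BB@(3,1)
Op 3: place WK@(4,2)
Op 4: place BB@(2,0)
Op 5: place BK@(0,1)
Op 6: remove (2,0)
Op 7: place BN@(4,3)
Op 8: place WK@(1,1)
Op 9: remove (4,3)
Per-piece attacks for W:
  WK@(1,1): attacks (1,2) (1,0) (2,1) (0,1) (2,2) (2,0) (0,2) (0,0)
  WK@(4,2): attacks (4,3) (4,1) (3,2) (3,3) (3,1)
Union (13 distinct): (0,0) (0,1) (0,2) (1,0) (1,2) (2,0) (2,1) (2,2) (3,1) (3,2) (3,3) (4,1) (4,3)

Answer: 13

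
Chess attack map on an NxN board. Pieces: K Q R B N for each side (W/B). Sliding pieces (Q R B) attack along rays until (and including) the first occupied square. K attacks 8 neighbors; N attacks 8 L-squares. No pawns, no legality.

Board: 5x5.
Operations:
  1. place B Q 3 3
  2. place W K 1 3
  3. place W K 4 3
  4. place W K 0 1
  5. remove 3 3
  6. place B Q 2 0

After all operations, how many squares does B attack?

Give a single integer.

Op 1: place BQ@(3,3)
Op 2: place WK@(1,3)
Op 3: place WK@(4,3)
Op 4: place WK@(0,1)
Op 5: remove (3,3)
Op 6: place BQ@(2,0)
Per-piece attacks for B:
  BQ@(2,0): attacks (2,1) (2,2) (2,3) (2,4) (3,0) (4,0) (1,0) (0,0) (3,1) (4,2) (1,1) (0,2)
Union (12 distinct): (0,0) (0,2) (1,0) (1,1) (2,1) (2,2) (2,3) (2,4) (3,0) (3,1) (4,0) (4,2)

Answer: 12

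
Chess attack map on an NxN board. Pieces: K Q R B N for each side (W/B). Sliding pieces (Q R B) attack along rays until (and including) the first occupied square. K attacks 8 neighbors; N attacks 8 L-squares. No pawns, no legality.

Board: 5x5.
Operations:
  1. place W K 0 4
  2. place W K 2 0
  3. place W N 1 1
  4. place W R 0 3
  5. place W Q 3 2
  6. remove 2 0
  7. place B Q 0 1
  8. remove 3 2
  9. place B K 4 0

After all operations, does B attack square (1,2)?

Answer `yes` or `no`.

Op 1: place WK@(0,4)
Op 2: place WK@(2,0)
Op 3: place WN@(1,1)
Op 4: place WR@(0,3)
Op 5: place WQ@(3,2)
Op 6: remove (2,0)
Op 7: place BQ@(0,1)
Op 8: remove (3,2)
Op 9: place BK@(4,0)
Per-piece attacks for B:
  BQ@(0,1): attacks (0,2) (0,3) (0,0) (1,1) (1,2) (2,3) (3,4) (1,0) [ray(0,1) blocked at (0,3); ray(1,0) blocked at (1,1)]
  BK@(4,0): attacks (4,1) (3,0) (3,1)
B attacks (1,2): yes

Answer: yes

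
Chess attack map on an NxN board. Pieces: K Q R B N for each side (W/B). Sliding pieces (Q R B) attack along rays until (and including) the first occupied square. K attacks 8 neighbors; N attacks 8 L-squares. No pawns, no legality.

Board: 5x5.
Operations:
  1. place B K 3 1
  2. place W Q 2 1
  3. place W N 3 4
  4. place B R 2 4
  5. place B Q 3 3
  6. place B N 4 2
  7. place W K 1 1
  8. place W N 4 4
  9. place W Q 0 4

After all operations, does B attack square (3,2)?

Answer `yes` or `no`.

Answer: yes

Derivation:
Op 1: place BK@(3,1)
Op 2: place WQ@(2,1)
Op 3: place WN@(3,4)
Op 4: place BR@(2,4)
Op 5: place BQ@(3,3)
Op 6: place BN@(4,2)
Op 7: place WK@(1,1)
Op 8: place WN@(4,4)
Op 9: place WQ@(0,4)
Per-piece attacks for B:
  BR@(2,4): attacks (2,3) (2,2) (2,1) (3,4) (1,4) (0,4) [ray(0,-1) blocked at (2,1); ray(1,0) blocked at (3,4); ray(-1,0) blocked at (0,4)]
  BK@(3,1): attacks (3,2) (3,0) (4,1) (2,1) (4,2) (4,0) (2,2) (2,0)
  BQ@(3,3): attacks (3,4) (3,2) (3,1) (4,3) (2,3) (1,3) (0,3) (4,4) (4,2) (2,4) (2,2) (1,1) [ray(0,1) blocked at (3,4); ray(0,-1) blocked at (3,1); ray(1,1) blocked at (4,4); ray(1,-1) blocked at (4,2); ray(-1,1) blocked at (2,4); ray(-1,-1) blocked at (1,1)]
  BN@(4,2): attacks (3,4) (2,3) (3,0) (2,1)
B attacks (3,2): yes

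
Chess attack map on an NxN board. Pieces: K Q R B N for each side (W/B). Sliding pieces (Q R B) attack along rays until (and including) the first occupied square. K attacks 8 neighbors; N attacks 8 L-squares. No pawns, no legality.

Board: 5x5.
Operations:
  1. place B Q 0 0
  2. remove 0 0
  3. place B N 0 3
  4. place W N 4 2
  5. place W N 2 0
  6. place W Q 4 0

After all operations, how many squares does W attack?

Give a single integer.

Answer: 14

Derivation:
Op 1: place BQ@(0,0)
Op 2: remove (0,0)
Op 3: place BN@(0,3)
Op 4: place WN@(4,2)
Op 5: place WN@(2,0)
Op 6: place WQ@(4,0)
Per-piece attacks for W:
  WN@(2,0): attacks (3,2) (4,1) (1,2) (0,1)
  WQ@(4,0): attacks (4,1) (4,2) (3,0) (2,0) (3,1) (2,2) (1,3) (0,4) [ray(0,1) blocked at (4,2); ray(-1,0) blocked at (2,0)]
  WN@(4,2): attacks (3,4) (2,3) (3,0) (2,1)
Union (14 distinct): (0,1) (0,4) (1,2) (1,3) (2,0) (2,1) (2,2) (2,3) (3,0) (3,1) (3,2) (3,4) (4,1) (4,2)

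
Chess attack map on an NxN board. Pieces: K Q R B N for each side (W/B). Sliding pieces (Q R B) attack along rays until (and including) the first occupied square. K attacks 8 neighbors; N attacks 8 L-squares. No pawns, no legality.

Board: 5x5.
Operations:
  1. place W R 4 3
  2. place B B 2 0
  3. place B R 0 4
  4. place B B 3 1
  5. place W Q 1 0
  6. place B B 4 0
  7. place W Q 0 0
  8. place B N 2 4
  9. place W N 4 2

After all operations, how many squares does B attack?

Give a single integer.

Op 1: place WR@(4,3)
Op 2: place BB@(2,0)
Op 3: place BR@(0,4)
Op 4: place BB@(3,1)
Op 5: place WQ@(1,0)
Op 6: place BB@(4,0)
Op 7: place WQ@(0,0)
Op 8: place BN@(2,4)
Op 9: place WN@(4,2)
Per-piece attacks for B:
  BR@(0,4): attacks (0,3) (0,2) (0,1) (0,0) (1,4) (2,4) [ray(0,-1) blocked at (0,0); ray(1,0) blocked at (2,4)]
  BB@(2,0): attacks (3,1) (1,1) (0,2) [ray(1,1) blocked at (3,1)]
  BN@(2,4): attacks (3,2) (4,3) (1,2) (0,3)
  BB@(3,1): attacks (4,2) (4,0) (2,2) (1,3) (0,4) (2,0) [ray(1,1) blocked at (4,2); ray(1,-1) blocked at (4,0); ray(-1,1) blocked at (0,4); ray(-1,-1) blocked at (2,0)]
  BB@(4,0): attacks (3,1) [ray(-1,1) blocked at (3,1)]
Union (17 distinct): (0,0) (0,1) (0,2) (0,3) (0,4) (1,1) (1,2) (1,3) (1,4) (2,0) (2,2) (2,4) (3,1) (3,2) (4,0) (4,2) (4,3)

Answer: 17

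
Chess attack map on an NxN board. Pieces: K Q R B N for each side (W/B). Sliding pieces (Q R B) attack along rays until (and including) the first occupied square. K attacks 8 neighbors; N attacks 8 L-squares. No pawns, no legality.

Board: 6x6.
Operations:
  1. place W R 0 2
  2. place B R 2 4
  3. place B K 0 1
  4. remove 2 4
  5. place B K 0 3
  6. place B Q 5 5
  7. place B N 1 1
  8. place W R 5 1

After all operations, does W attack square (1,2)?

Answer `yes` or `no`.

Answer: yes

Derivation:
Op 1: place WR@(0,2)
Op 2: place BR@(2,4)
Op 3: place BK@(0,1)
Op 4: remove (2,4)
Op 5: place BK@(0,3)
Op 6: place BQ@(5,5)
Op 7: place BN@(1,1)
Op 8: place WR@(5,1)
Per-piece attacks for W:
  WR@(0,2): attacks (0,3) (0,1) (1,2) (2,2) (3,2) (4,2) (5,2) [ray(0,1) blocked at (0,3); ray(0,-1) blocked at (0,1)]
  WR@(5,1): attacks (5,2) (5,3) (5,4) (5,5) (5,0) (4,1) (3,1) (2,1) (1,1) [ray(0,1) blocked at (5,5); ray(-1,0) blocked at (1,1)]
W attacks (1,2): yes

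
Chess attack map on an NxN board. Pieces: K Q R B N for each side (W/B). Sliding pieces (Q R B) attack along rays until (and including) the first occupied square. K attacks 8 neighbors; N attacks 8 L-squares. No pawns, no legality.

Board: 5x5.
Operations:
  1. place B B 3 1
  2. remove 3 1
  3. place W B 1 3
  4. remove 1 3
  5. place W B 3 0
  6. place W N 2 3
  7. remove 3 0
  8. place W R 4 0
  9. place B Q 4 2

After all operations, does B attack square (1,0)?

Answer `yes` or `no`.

Op 1: place BB@(3,1)
Op 2: remove (3,1)
Op 3: place WB@(1,3)
Op 4: remove (1,3)
Op 5: place WB@(3,0)
Op 6: place WN@(2,3)
Op 7: remove (3,0)
Op 8: place WR@(4,0)
Op 9: place BQ@(4,2)
Per-piece attacks for B:
  BQ@(4,2): attacks (4,3) (4,4) (4,1) (4,0) (3,2) (2,2) (1,2) (0,2) (3,3) (2,4) (3,1) (2,0) [ray(0,-1) blocked at (4,0)]
B attacks (1,0): no

Answer: no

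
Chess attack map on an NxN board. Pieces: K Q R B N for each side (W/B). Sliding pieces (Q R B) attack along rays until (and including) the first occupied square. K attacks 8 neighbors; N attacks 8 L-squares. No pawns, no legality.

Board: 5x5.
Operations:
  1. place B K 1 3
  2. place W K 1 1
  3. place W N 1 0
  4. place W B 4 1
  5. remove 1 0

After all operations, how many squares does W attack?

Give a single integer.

Answer: 12

Derivation:
Op 1: place BK@(1,3)
Op 2: place WK@(1,1)
Op 3: place WN@(1,0)
Op 4: place WB@(4,1)
Op 5: remove (1,0)
Per-piece attacks for W:
  WK@(1,1): attacks (1,2) (1,0) (2,1) (0,1) (2,2) (2,0) (0,2) (0,0)
  WB@(4,1): attacks (3,2) (2,3) (1,4) (3,0)
Union (12 distinct): (0,0) (0,1) (0,2) (1,0) (1,2) (1,4) (2,0) (2,1) (2,2) (2,3) (3,0) (3,2)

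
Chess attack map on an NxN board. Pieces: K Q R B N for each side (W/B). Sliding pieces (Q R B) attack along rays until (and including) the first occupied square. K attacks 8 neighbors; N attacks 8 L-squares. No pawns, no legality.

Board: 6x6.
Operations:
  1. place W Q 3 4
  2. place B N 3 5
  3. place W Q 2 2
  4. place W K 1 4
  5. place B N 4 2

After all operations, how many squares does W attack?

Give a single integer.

Op 1: place WQ@(3,4)
Op 2: place BN@(3,5)
Op 3: place WQ@(2,2)
Op 4: place WK@(1,4)
Op 5: place BN@(4,2)
Per-piece attacks for W:
  WK@(1,4): attacks (1,5) (1,3) (2,4) (0,4) (2,5) (2,3) (0,5) (0,3)
  WQ@(2,2): attacks (2,3) (2,4) (2,5) (2,1) (2,0) (3,2) (4,2) (1,2) (0,2) (3,3) (4,4) (5,5) (3,1) (4,0) (1,3) (0,4) (1,1) (0,0) [ray(1,0) blocked at (4,2)]
  WQ@(3,4): attacks (3,5) (3,3) (3,2) (3,1) (3,0) (4,4) (5,4) (2,4) (1,4) (4,5) (4,3) (5,2) (2,5) (2,3) (1,2) (0,1) [ray(0,1) blocked at (3,5); ray(-1,0) blocked at (1,4)]
Union (29 distinct): (0,0) (0,1) (0,2) (0,3) (0,4) (0,5) (1,1) (1,2) (1,3) (1,4) (1,5) (2,0) (2,1) (2,3) (2,4) (2,5) (3,0) (3,1) (3,2) (3,3) (3,5) (4,0) (4,2) (4,3) (4,4) (4,5) (5,2) (5,4) (5,5)

Answer: 29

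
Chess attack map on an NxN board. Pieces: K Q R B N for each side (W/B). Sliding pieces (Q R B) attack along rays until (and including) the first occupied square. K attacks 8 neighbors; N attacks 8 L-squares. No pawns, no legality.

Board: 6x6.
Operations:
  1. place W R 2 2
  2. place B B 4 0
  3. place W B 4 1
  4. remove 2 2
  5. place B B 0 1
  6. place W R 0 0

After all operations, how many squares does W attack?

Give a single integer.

Op 1: place WR@(2,2)
Op 2: place BB@(4,0)
Op 3: place WB@(4,1)
Op 4: remove (2,2)
Op 5: place BB@(0,1)
Op 6: place WR@(0,0)
Per-piece attacks for W:
  WR@(0,0): attacks (0,1) (1,0) (2,0) (3,0) (4,0) [ray(0,1) blocked at (0,1); ray(1,0) blocked at (4,0)]
  WB@(4,1): attacks (5,2) (5,0) (3,2) (2,3) (1,4) (0,5) (3,0)
Union (11 distinct): (0,1) (0,5) (1,0) (1,4) (2,0) (2,3) (3,0) (3,2) (4,0) (5,0) (5,2)

Answer: 11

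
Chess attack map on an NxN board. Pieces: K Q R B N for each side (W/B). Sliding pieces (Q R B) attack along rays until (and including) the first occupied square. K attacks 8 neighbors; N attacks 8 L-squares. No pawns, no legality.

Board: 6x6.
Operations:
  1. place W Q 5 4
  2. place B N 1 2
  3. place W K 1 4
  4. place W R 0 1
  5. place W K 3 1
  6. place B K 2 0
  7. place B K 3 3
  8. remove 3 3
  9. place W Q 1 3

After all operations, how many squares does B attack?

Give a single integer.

Answer: 10

Derivation:
Op 1: place WQ@(5,4)
Op 2: place BN@(1,2)
Op 3: place WK@(1,4)
Op 4: place WR@(0,1)
Op 5: place WK@(3,1)
Op 6: place BK@(2,0)
Op 7: place BK@(3,3)
Op 8: remove (3,3)
Op 9: place WQ@(1,3)
Per-piece attacks for B:
  BN@(1,2): attacks (2,4) (3,3) (0,4) (2,0) (3,1) (0,0)
  BK@(2,0): attacks (2,1) (3,0) (1,0) (3,1) (1,1)
Union (10 distinct): (0,0) (0,4) (1,0) (1,1) (2,0) (2,1) (2,4) (3,0) (3,1) (3,3)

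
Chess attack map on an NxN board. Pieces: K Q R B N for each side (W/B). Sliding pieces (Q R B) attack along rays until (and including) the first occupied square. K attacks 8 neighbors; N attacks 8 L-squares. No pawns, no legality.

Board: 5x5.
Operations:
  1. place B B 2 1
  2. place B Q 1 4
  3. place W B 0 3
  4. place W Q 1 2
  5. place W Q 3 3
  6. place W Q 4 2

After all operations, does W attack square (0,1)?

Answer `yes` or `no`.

Op 1: place BB@(2,1)
Op 2: place BQ@(1,4)
Op 3: place WB@(0,3)
Op 4: place WQ@(1,2)
Op 5: place WQ@(3,3)
Op 6: place WQ@(4,2)
Per-piece attacks for W:
  WB@(0,3): attacks (1,4) (1,2) [ray(1,1) blocked at (1,4); ray(1,-1) blocked at (1,2)]
  WQ@(1,2): attacks (1,3) (1,4) (1,1) (1,0) (2,2) (3,2) (4,2) (0,2) (2,3) (3,4) (2,1) (0,3) (0,1) [ray(0,1) blocked at (1,4); ray(1,0) blocked at (4,2); ray(1,-1) blocked at (2,1); ray(-1,1) blocked at (0,3)]
  WQ@(3,3): attacks (3,4) (3,2) (3,1) (3,0) (4,3) (2,3) (1,3) (0,3) (4,4) (4,2) (2,4) (2,2) (1,1) (0,0) [ray(-1,0) blocked at (0,3); ray(1,-1) blocked at (4,2)]
  WQ@(4,2): attacks (4,3) (4,4) (4,1) (4,0) (3,2) (2,2) (1,2) (3,3) (3,1) (2,0) [ray(-1,0) blocked at (1,2); ray(-1,1) blocked at (3,3)]
W attacks (0,1): yes

Answer: yes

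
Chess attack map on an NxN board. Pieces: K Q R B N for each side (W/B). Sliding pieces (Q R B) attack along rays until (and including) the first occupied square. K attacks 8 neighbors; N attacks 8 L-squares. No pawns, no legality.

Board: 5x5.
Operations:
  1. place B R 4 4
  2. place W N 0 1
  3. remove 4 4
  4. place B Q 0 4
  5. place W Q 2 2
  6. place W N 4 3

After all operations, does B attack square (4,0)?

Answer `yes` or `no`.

Op 1: place BR@(4,4)
Op 2: place WN@(0,1)
Op 3: remove (4,4)
Op 4: place BQ@(0,4)
Op 5: place WQ@(2,2)
Op 6: place WN@(4,3)
Per-piece attacks for B:
  BQ@(0,4): attacks (0,3) (0,2) (0,1) (1,4) (2,4) (3,4) (4,4) (1,3) (2,2) [ray(0,-1) blocked at (0,1); ray(1,-1) blocked at (2,2)]
B attacks (4,0): no

Answer: no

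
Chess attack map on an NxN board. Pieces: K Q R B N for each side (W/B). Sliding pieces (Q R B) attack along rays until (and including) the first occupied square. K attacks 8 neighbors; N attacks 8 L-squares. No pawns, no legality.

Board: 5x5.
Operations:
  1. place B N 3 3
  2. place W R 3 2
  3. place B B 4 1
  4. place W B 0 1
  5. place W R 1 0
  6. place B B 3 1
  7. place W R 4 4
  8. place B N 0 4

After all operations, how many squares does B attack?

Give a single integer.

Answer: 13

Derivation:
Op 1: place BN@(3,3)
Op 2: place WR@(3,2)
Op 3: place BB@(4,1)
Op 4: place WB@(0,1)
Op 5: place WR@(1,0)
Op 6: place BB@(3,1)
Op 7: place WR@(4,4)
Op 8: place BN@(0,4)
Per-piece attacks for B:
  BN@(0,4): attacks (1,2) (2,3)
  BB@(3,1): attacks (4,2) (4,0) (2,2) (1,3) (0,4) (2,0) [ray(-1,1) blocked at (0,4)]
  BN@(3,3): attacks (1,4) (4,1) (2,1) (1,2)
  BB@(4,1): attacks (3,2) (3,0) [ray(-1,1) blocked at (3,2)]
Union (13 distinct): (0,4) (1,2) (1,3) (1,4) (2,0) (2,1) (2,2) (2,3) (3,0) (3,2) (4,0) (4,1) (4,2)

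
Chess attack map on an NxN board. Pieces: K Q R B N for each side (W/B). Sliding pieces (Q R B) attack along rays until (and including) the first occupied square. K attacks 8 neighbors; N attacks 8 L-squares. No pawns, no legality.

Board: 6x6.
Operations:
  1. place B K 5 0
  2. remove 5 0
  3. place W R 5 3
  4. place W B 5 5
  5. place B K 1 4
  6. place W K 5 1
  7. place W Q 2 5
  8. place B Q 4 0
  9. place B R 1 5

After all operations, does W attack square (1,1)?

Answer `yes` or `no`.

Answer: yes

Derivation:
Op 1: place BK@(5,0)
Op 2: remove (5,0)
Op 3: place WR@(5,3)
Op 4: place WB@(5,5)
Op 5: place BK@(1,4)
Op 6: place WK@(5,1)
Op 7: place WQ@(2,5)
Op 8: place BQ@(4,0)
Op 9: place BR@(1,5)
Per-piece attacks for W:
  WQ@(2,5): attacks (2,4) (2,3) (2,2) (2,1) (2,0) (3,5) (4,5) (5,5) (1,5) (3,4) (4,3) (5,2) (1,4) [ray(1,0) blocked at (5,5); ray(-1,0) blocked at (1,5); ray(-1,-1) blocked at (1,4)]
  WK@(5,1): attacks (5,2) (5,0) (4,1) (4,2) (4,0)
  WR@(5,3): attacks (5,4) (5,5) (5,2) (5,1) (4,3) (3,3) (2,3) (1,3) (0,3) [ray(0,1) blocked at (5,5); ray(0,-1) blocked at (5,1)]
  WB@(5,5): attacks (4,4) (3,3) (2,2) (1,1) (0,0)
W attacks (1,1): yes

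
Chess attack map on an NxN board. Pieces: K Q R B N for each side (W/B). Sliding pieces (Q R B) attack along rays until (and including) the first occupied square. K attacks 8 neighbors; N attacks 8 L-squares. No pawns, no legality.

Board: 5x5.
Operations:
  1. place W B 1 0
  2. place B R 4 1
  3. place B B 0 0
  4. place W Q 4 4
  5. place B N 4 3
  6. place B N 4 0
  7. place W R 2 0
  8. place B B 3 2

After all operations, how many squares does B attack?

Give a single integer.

Op 1: place WB@(1,0)
Op 2: place BR@(4,1)
Op 3: place BB@(0,0)
Op 4: place WQ@(4,4)
Op 5: place BN@(4,3)
Op 6: place BN@(4,0)
Op 7: place WR@(2,0)
Op 8: place BB@(3,2)
Per-piece attacks for B:
  BB@(0,0): attacks (1,1) (2,2) (3,3) (4,4) [ray(1,1) blocked at (4,4)]
  BB@(3,2): attacks (4,3) (4,1) (2,3) (1,4) (2,1) (1,0) [ray(1,1) blocked at (4,3); ray(1,-1) blocked at (4,1); ray(-1,-1) blocked at (1,0)]
  BN@(4,0): attacks (3,2) (2,1)
  BR@(4,1): attacks (4,2) (4,3) (4,0) (3,1) (2,1) (1,1) (0,1) [ray(0,1) blocked at (4,3); ray(0,-1) blocked at (4,0)]
  BN@(4,3): attacks (2,4) (3,1) (2,2)
Union (16 distinct): (0,1) (1,0) (1,1) (1,4) (2,1) (2,2) (2,3) (2,4) (3,1) (3,2) (3,3) (4,0) (4,1) (4,2) (4,3) (4,4)

Answer: 16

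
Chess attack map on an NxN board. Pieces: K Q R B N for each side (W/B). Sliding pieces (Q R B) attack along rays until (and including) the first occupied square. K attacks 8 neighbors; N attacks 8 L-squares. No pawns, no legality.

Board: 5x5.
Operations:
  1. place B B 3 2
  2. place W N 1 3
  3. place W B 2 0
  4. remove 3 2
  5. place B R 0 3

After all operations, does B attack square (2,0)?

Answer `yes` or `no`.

Answer: no

Derivation:
Op 1: place BB@(3,2)
Op 2: place WN@(1,3)
Op 3: place WB@(2,0)
Op 4: remove (3,2)
Op 5: place BR@(0,3)
Per-piece attacks for B:
  BR@(0,3): attacks (0,4) (0,2) (0,1) (0,0) (1,3) [ray(1,0) blocked at (1,3)]
B attacks (2,0): no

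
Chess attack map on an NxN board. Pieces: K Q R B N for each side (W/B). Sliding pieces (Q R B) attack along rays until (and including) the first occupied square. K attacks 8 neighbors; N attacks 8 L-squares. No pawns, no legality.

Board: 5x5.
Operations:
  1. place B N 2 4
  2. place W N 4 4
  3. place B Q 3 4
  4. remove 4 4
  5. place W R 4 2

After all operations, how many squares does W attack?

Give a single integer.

Op 1: place BN@(2,4)
Op 2: place WN@(4,4)
Op 3: place BQ@(3,4)
Op 4: remove (4,4)
Op 5: place WR@(4,2)
Per-piece attacks for W:
  WR@(4,2): attacks (4,3) (4,4) (4,1) (4,0) (3,2) (2,2) (1,2) (0,2)
Union (8 distinct): (0,2) (1,2) (2,2) (3,2) (4,0) (4,1) (4,3) (4,4)

Answer: 8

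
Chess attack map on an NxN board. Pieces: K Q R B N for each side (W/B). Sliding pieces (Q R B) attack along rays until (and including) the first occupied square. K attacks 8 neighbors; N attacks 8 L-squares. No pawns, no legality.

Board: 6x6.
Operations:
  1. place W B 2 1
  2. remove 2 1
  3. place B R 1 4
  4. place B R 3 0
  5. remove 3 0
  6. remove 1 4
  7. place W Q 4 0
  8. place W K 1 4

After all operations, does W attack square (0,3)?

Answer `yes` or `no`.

Answer: yes

Derivation:
Op 1: place WB@(2,1)
Op 2: remove (2,1)
Op 3: place BR@(1,4)
Op 4: place BR@(3,0)
Op 5: remove (3,0)
Op 6: remove (1,4)
Op 7: place WQ@(4,0)
Op 8: place WK@(1,4)
Per-piece attacks for W:
  WK@(1,4): attacks (1,5) (1,3) (2,4) (0,4) (2,5) (2,3) (0,5) (0,3)
  WQ@(4,0): attacks (4,1) (4,2) (4,3) (4,4) (4,5) (5,0) (3,0) (2,0) (1,0) (0,0) (5,1) (3,1) (2,2) (1,3) (0,4)
W attacks (0,3): yes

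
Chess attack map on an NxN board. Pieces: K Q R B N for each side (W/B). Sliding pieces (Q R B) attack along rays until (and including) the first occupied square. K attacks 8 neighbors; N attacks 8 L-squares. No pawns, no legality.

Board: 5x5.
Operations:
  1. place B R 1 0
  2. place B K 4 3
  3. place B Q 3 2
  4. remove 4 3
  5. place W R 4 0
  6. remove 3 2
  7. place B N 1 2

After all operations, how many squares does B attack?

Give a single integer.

Op 1: place BR@(1,0)
Op 2: place BK@(4,3)
Op 3: place BQ@(3,2)
Op 4: remove (4,3)
Op 5: place WR@(4,0)
Op 6: remove (3,2)
Op 7: place BN@(1,2)
Per-piece attacks for B:
  BR@(1,0): attacks (1,1) (1,2) (2,0) (3,0) (4,0) (0,0) [ray(0,1) blocked at (1,2); ray(1,0) blocked at (4,0)]
  BN@(1,2): attacks (2,4) (3,3) (0,4) (2,0) (3,1) (0,0)
Union (10 distinct): (0,0) (0,4) (1,1) (1,2) (2,0) (2,4) (3,0) (3,1) (3,3) (4,0)

Answer: 10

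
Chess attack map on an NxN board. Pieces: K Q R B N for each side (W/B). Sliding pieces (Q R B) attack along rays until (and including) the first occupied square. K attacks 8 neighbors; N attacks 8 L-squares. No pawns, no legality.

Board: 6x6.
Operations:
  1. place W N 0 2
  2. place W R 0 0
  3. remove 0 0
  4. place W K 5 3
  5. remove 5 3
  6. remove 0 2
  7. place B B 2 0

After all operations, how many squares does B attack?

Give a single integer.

Answer: 5

Derivation:
Op 1: place WN@(0,2)
Op 2: place WR@(0,0)
Op 3: remove (0,0)
Op 4: place WK@(5,3)
Op 5: remove (5,3)
Op 6: remove (0,2)
Op 7: place BB@(2,0)
Per-piece attacks for B:
  BB@(2,0): attacks (3,1) (4,2) (5,3) (1,1) (0,2)
Union (5 distinct): (0,2) (1,1) (3,1) (4,2) (5,3)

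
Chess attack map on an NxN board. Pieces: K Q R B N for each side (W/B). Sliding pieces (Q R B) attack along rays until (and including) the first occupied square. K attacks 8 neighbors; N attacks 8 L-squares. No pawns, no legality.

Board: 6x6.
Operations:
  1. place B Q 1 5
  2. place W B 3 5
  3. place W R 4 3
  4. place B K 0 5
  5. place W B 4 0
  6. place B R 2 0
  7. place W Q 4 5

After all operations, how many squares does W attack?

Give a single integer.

Answer: 23

Derivation:
Op 1: place BQ@(1,5)
Op 2: place WB@(3,5)
Op 3: place WR@(4,3)
Op 4: place BK@(0,5)
Op 5: place WB@(4,0)
Op 6: place BR@(2,0)
Op 7: place WQ@(4,5)
Per-piece attacks for W:
  WB@(3,5): attacks (4,4) (5,3) (2,4) (1,3) (0,2)
  WB@(4,0): attacks (5,1) (3,1) (2,2) (1,3) (0,4)
  WR@(4,3): attacks (4,4) (4,5) (4,2) (4,1) (4,0) (5,3) (3,3) (2,3) (1,3) (0,3) [ray(0,1) blocked at (4,5); ray(0,-1) blocked at (4,0)]
  WQ@(4,5): attacks (4,4) (4,3) (5,5) (3,5) (5,4) (3,4) (2,3) (1,2) (0,1) [ray(0,-1) blocked at (4,3); ray(-1,0) blocked at (3,5)]
Union (23 distinct): (0,1) (0,2) (0,3) (0,4) (1,2) (1,3) (2,2) (2,3) (2,4) (3,1) (3,3) (3,4) (3,5) (4,0) (4,1) (4,2) (4,3) (4,4) (4,5) (5,1) (5,3) (5,4) (5,5)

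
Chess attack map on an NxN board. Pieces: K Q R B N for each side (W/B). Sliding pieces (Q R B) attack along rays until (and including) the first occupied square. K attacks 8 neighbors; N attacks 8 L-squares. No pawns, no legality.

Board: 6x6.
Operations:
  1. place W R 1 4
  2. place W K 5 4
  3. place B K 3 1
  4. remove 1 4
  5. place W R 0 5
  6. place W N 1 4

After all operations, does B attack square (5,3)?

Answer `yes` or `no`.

Op 1: place WR@(1,4)
Op 2: place WK@(5,4)
Op 3: place BK@(3,1)
Op 4: remove (1,4)
Op 5: place WR@(0,5)
Op 6: place WN@(1,4)
Per-piece attacks for B:
  BK@(3,1): attacks (3,2) (3,0) (4,1) (2,1) (4,2) (4,0) (2,2) (2,0)
B attacks (5,3): no

Answer: no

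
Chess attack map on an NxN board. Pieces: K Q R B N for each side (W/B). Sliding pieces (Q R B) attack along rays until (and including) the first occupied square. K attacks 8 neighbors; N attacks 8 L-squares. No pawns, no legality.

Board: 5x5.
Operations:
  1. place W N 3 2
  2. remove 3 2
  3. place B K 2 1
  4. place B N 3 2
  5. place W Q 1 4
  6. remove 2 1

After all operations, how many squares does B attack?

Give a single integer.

Answer: 6

Derivation:
Op 1: place WN@(3,2)
Op 2: remove (3,2)
Op 3: place BK@(2,1)
Op 4: place BN@(3,2)
Op 5: place WQ@(1,4)
Op 6: remove (2,1)
Per-piece attacks for B:
  BN@(3,2): attacks (4,4) (2,4) (1,3) (4,0) (2,0) (1,1)
Union (6 distinct): (1,1) (1,3) (2,0) (2,4) (4,0) (4,4)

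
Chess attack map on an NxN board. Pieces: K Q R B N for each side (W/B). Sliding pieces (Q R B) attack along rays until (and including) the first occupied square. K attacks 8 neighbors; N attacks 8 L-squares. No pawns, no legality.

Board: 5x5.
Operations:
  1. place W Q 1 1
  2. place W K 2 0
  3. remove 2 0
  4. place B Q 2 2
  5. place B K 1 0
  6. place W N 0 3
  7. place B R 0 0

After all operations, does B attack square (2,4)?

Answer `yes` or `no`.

Answer: yes

Derivation:
Op 1: place WQ@(1,1)
Op 2: place WK@(2,0)
Op 3: remove (2,0)
Op 4: place BQ@(2,2)
Op 5: place BK@(1,0)
Op 6: place WN@(0,3)
Op 7: place BR@(0,0)
Per-piece attacks for B:
  BR@(0,0): attacks (0,1) (0,2) (0,3) (1,0) [ray(0,1) blocked at (0,3); ray(1,0) blocked at (1,0)]
  BK@(1,0): attacks (1,1) (2,0) (0,0) (2,1) (0,1)
  BQ@(2,2): attacks (2,3) (2,4) (2,1) (2,0) (3,2) (4,2) (1,2) (0,2) (3,3) (4,4) (3,1) (4,0) (1,3) (0,4) (1,1) [ray(-1,-1) blocked at (1,1)]
B attacks (2,4): yes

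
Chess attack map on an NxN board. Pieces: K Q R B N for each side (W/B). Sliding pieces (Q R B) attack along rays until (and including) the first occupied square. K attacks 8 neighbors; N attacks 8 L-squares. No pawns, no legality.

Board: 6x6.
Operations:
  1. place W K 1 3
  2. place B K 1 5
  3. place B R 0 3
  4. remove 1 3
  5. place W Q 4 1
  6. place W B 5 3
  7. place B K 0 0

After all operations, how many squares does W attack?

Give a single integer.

Answer: 19

Derivation:
Op 1: place WK@(1,3)
Op 2: place BK@(1,5)
Op 3: place BR@(0,3)
Op 4: remove (1,3)
Op 5: place WQ@(4,1)
Op 6: place WB@(5,3)
Op 7: place BK@(0,0)
Per-piece attacks for W:
  WQ@(4,1): attacks (4,2) (4,3) (4,4) (4,5) (4,0) (5,1) (3,1) (2,1) (1,1) (0,1) (5,2) (5,0) (3,2) (2,3) (1,4) (0,5) (3,0)
  WB@(5,3): attacks (4,4) (3,5) (4,2) (3,1) (2,0)
Union (19 distinct): (0,1) (0,5) (1,1) (1,4) (2,0) (2,1) (2,3) (3,0) (3,1) (3,2) (3,5) (4,0) (4,2) (4,3) (4,4) (4,5) (5,0) (5,1) (5,2)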